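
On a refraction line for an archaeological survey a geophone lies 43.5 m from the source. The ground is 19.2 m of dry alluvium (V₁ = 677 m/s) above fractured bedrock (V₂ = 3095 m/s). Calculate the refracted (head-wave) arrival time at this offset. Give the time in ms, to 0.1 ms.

θ_c = arcsin(V₁/V₂) = arcsin(677/3095) = 12.64°, cos θ_c = 0.9758.
Intercept time tᵢ = 2h cos θ_c / V₁ = 2·19.2·0.9758/677 = 0.05535 s.
t = x/V₂ + tᵢ = 43.5/3095 + 0.05535 = 0.06940 s.

69.4 ms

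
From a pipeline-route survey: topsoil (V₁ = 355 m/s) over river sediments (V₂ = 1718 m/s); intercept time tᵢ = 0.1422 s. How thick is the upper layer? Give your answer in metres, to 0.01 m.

θ_c = arcsin(355/1718) = 11.93°; cos θ_c = 0.9784.
tᵢ = 2h cos θ_c/V₁ ⇒ h = tᵢ·V₁/(2 cos θ_c) = 0.1422·355/(2·0.9784) = 25.80 m.

25.80 m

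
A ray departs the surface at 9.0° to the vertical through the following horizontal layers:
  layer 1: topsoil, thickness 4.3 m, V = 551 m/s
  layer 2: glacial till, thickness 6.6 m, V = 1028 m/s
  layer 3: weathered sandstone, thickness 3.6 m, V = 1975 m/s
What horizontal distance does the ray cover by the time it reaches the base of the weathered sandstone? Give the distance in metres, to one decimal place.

Ray parameter p = sin 9.0° / 551 m/s = 2.8391e-04 s/m.
Layer 1: θ = 9.00°; offset = 4.3·tan 9.00° = 0.681 m.
Layer 2: sin θ = p·1028 = 0.2919 → θ = 16.97°; offset = 6.6·tan 16.97° = 2.014 m.
Layer 3: sin θ = p·1975 = 0.5607 → θ = 34.11°; offset = 3.6·tan 34.11° = 2.438 m.
Summing the layer offsets gives 5.133 m.

5.1 m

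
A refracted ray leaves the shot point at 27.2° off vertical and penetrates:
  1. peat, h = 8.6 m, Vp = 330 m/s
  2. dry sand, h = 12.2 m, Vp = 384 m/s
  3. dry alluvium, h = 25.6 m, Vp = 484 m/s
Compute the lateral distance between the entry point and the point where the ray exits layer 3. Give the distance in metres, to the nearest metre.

Ray parameter p = sin 27.2° / 330 m/s = 1.3851e-03 s/m.
Layer 1: θ = 27.20°; offset = 8.6·tan 27.20° = 4.420 m.
Layer 2: sin θ = p·384 = 0.5319 → θ = 32.13°; offset = 12.2·tan 32.13° = 7.663 m.
Layer 3: sin θ = p·484 = 0.6704 → θ = 42.10°; offset = 25.6·tan 42.10° = 23.130 m.
Summing the layer offsets gives 35.213 m.

35 m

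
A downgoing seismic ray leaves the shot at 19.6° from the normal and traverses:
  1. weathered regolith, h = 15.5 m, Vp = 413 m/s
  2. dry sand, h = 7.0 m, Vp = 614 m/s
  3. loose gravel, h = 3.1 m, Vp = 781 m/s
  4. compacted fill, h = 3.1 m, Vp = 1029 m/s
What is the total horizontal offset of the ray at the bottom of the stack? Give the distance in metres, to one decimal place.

Ray parameter p = sin 19.6° / 413 m/s = 8.1223e-04 s/m.
Layer 1: θ = 19.60°; offset = 15.5·tan 19.60° = 5.519 m.
Layer 2: sin θ = p·614 = 0.4987 → θ = 29.91°; offset = 7.0·tan 29.91° = 4.028 m.
Layer 3: sin θ = p·781 = 0.6344 → θ = 39.37°; offset = 3.1·tan 39.37° = 2.544 m.
Layer 4: sin θ = p·1029 = 0.8358 → θ = 56.70°; offset = 3.1·tan 56.70° = 4.719 m.
Σ offsets = 16.810 m.

16.8 m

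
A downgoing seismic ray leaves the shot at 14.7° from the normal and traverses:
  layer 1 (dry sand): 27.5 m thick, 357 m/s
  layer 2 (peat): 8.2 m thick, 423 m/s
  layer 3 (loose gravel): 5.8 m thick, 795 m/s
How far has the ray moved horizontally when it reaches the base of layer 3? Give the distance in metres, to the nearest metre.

14 m

p = sin θ₁/V₁ = sin 14.7°/357 = 7.1081e-04 s/m is conserved through the stack.
Layer 1: θ = 14.70°; offset = 27.5·tan 14.70° = 7.214 m.
Layer 2: sin θ = p·423 = 0.3007 → θ = 17.50°; offset = 8.2·tan 17.50° = 2.585 m.
Layer 3: sin θ = p·795 = 0.5651 → θ = 34.41°; offset = 5.8·tan 34.41° = 3.973 m.
Summing the layer offsets gives 13.772 m.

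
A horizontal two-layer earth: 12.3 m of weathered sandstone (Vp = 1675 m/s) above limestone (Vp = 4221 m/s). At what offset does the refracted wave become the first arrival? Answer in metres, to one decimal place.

x_cross = 2h·√((V₂+V₁)/(V₂−V₁)).
(V₂+V₁)/(V₂−V₁) = (4221+1675)/(4221−1675) = 2.3158; √ = 1.5218.
x_cross = 2·12.3·1.5218 = 37.44 m.

37.4 m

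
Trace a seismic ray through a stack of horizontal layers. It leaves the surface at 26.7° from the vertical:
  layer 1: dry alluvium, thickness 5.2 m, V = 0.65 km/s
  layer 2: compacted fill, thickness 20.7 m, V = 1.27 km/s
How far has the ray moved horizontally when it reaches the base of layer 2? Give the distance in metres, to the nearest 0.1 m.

40.6 m

Ray parameter p = sin 26.7° / 0.65 km/s = 6.9126e-01 s/km.
Layer 1: θ = 26.70°; offset = 5.2·tan 26.70° = 2.615 m.
Layer 2: sin θ = p·1.27 = 0.8779 → θ = 61.39°; offset = 20.7·tan 61.39° = 37.951 m.
Total horizontal offset = 40.566 m.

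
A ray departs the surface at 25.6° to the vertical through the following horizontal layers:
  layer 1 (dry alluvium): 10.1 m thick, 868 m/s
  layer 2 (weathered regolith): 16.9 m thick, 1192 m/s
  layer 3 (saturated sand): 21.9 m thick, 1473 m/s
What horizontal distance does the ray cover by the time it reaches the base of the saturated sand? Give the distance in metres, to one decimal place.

Ray parameter p = sin 25.6° / 868 m/s = 4.9779e-04 s/m.
Layer 1: θ = 25.60°; offset = 10.1·tan 25.60° = 4.839 m.
Layer 2: sin θ = p·1192 = 0.5934 → θ = 36.40°; offset = 16.9·tan 36.40° = 12.458 m.
Layer 3: sin θ = p·1473 = 0.7333 → θ = 47.16°; offset = 21.9·tan 47.16° = 23.616 m.
Σ offsets = 40.914 m.

40.9 m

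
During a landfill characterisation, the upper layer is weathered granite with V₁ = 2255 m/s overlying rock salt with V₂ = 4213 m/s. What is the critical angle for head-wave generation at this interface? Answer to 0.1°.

Critical incidence: sin θ_c = V₁/V₂ = 2255/4213 = 0.5352.
θ_c = arcsin 0.5352 = 32.36°.

32.4°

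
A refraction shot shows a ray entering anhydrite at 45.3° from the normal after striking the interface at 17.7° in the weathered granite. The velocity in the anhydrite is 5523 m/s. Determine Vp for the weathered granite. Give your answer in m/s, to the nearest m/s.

2362 m/s

sin 17.7° = 0.3040; sin 45.3° = 0.7108.
V₁ = V₂·(sin θ₁/sin θ₂) = 5523·(0.3040/0.7108) = 2362.37 m/s.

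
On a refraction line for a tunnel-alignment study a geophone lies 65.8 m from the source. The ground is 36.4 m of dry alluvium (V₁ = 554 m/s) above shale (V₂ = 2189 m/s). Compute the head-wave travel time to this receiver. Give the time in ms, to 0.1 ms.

t = x/V₂ + 2h·√(V₂²−V₁²)/(V₁V₂).
√(V₂²−V₁²) = √(2189²−554²) = 2117.7 m/s; delay term = 2·36.4·2117.7/(554·2189) = 0.12713 s.
t = 65.8/2189 + 0.12713 = 0.15719 s.

157.2 ms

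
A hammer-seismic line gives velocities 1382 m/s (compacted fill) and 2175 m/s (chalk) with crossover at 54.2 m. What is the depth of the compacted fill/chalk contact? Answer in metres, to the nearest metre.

x_cross = 2h·√((V₂+V₁)/(V₂−V₁)) → h = x_cross / (2·√((V₂+V₁)/(V₂−V₁))).
√((V₂+V₁)/(V₂−V₁)) = √((2175+1382)/(2175−1382)) = 2.1179.
h = 54.2 / (2·2.1179) = 12.80 m.

13 m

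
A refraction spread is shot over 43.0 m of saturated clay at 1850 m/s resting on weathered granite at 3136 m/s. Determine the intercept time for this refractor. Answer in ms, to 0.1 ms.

37.5 ms

tᵢ = 2h·√(V₂²−V₁²)/(V₁V₂).
√(V₂²−V₁²) = √(3136²−1850²) = 2532.2 m/s.
tᵢ = 2·43.0·2532.2/(1850·3136) = 0.03754 s.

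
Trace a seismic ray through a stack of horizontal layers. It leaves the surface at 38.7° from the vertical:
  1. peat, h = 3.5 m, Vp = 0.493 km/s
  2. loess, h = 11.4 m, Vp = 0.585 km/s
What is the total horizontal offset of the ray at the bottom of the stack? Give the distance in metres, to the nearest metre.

p = sin θ₁/V₁ = sin 38.7°/0.493 = 1.2682e+00 s/km is conserved through the stack.
Layer 1: θ = 38.70°; offset = 3.5·tan 38.70° = 2.804 m.
Layer 2: sin θ = p·0.585 = 0.7419 → θ = 47.90°; offset = 11.4·tan 47.90° = 12.615 m.
Total horizontal offset = 15.419 m.

15 m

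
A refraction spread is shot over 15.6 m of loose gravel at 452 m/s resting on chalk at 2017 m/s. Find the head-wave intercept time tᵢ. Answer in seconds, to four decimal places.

tᵢ = 2h·√(V₂²−V₁²)/(V₁V₂).
√(V₂²−V₁²) = √(2017²−452²) = 1965.7 m/s.
tᵢ = 2·15.6·1965.7/(452·2017) = 0.06727 s.

0.0673 s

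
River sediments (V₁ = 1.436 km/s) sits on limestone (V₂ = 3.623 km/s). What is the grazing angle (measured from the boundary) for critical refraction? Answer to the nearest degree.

67°

Critical incidence: sin θ_c = V₁/V₂ = 1.436/3.623 = 0.3964.
θ_c = arcsin 0.3964 = 23.35°.
Measured from the interface: 90° − 23.35° = 66.65°.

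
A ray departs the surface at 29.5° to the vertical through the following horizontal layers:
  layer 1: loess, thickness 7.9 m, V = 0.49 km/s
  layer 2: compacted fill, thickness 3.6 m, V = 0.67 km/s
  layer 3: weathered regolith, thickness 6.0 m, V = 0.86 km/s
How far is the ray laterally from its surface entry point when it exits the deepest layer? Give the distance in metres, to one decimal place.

Ray parameter p = sin 29.5° / 0.49 km/s = 1.0049e+00 s/km.
Layer 1: θ = 29.50°; offset = 7.9·tan 29.50° = 4.470 m.
Layer 2: sin θ = p·0.67 = 0.6733 → θ = 42.32°; offset = 3.6·tan 42.32° = 3.278 m.
Layer 3: sin θ = p·0.86 = 0.8643 → θ = 59.80°; offset = 6.0·tan 59.80° = 10.308 m.
Total horizontal offset = 18.056 m.

18.1 m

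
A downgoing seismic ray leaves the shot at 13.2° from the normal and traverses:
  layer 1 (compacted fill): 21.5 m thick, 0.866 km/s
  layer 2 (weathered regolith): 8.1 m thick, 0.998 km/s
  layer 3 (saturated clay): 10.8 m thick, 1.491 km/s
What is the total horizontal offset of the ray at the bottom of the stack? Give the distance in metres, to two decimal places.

Apply Snell's law at each interface; in layer i the horizontal offset is hᵢ·tan θᵢ.
Layer 1: θ = 13.20°; offset = 21.5·tan 13.20° = 5.0428 m.
Layer 2: sin θ = 0.998·sin 13.2°/0.866 = 0.2632, θ = 15.26°; offset = 8.1·tan 15.26° = 2.2095 m.
Layer 3: sin θ = 1.491·sin 13.2°/0.866 = 0.3932, θ = 23.15°; offset = 10.8·tan 23.15° = 4.6179 m.
Σ offsets = 11.8702 m.

11.87 m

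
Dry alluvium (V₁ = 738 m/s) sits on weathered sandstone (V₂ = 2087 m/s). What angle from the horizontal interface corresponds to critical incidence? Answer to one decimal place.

Critical incidence: sin θ_c = V₁/V₂ = 738/2087 = 0.3536.
θ_c = arcsin 0.3536 = 20.71°.
Measured from the interface: 90° − 20.71° = 69.29°.

69.3°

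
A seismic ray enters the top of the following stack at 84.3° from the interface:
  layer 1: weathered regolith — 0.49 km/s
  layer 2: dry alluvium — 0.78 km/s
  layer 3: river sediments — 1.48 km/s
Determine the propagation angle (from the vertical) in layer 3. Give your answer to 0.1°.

From the normal: θ₁ = 90° − 84.3° = 5.7°.
Snell's law across each interface conserves sin θ / V, so sin θ_3 = V_3·sin θ₁/V₁.
sin θ_3 = 1.48 × sin 5.7° / 0.49 = 0.3000.
θ_3 = arcsin 0.3000 = 17.46°.

17.5°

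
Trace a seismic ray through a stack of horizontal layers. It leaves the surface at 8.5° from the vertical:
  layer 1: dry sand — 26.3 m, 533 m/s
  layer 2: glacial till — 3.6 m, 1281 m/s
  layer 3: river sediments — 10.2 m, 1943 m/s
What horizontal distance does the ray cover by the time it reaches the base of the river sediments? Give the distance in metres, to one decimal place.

11.8 m

Ray parameter p = sin 8.5° / 533 m/s = 2.7732e-04 s/m.
Layer 1: θ = 8.50°; offset = 26.3·tan 8.50° = 3.931 m.
Layer 2: sin θ = p·1281 = 0.3552 → θ = 20.81°; offset = 3.6·tan 20.81° = 1.368 m.
Layer 3: sin θ = p·1943 = 0.5388 → θ = 32.60°; offset = 10.2·tan 32.60° = 6.524 m.
Total horizontal offset = 11.823 m.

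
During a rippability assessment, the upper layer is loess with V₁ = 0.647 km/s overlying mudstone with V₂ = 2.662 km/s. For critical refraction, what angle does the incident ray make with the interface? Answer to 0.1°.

Critical incidence: sin θ_c = V₁/V₂ = 0.647/2.662 = 0.2431.
θ_c = arcsin 0.2431 = 14.07°.
Measured from the interface: 90° − 14.07° = 75.93°.

75.9°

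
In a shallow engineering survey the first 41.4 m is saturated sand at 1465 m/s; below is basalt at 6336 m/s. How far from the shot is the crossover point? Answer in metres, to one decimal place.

104.8 m

θ_c = arcsin(1465/6336) = 13.37°, so cos θ_c = 0.9729 and tᵢ = 2h cos θ_c/V₁ = 0.0550 s.
At crossover x/V₁ = x/V₂ + tᵢ ⇒ x = tᵢ/(1/V₁ − 1/V₂) = 0.05499/(6.8259e-04 − 1.5783e-04) = 104.78 m.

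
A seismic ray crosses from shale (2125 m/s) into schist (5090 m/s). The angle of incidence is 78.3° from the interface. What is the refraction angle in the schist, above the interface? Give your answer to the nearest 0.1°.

60.9°

Angle from the normal: 90° − 78.3° = 11.7°.
sin θ₁/V₁ = sin θ₂/V₂ ⇒ sin θ₂ = 5090·sin 11.7°/2125 = 5090·0.2028/2125 = 0.4857.
θ₂ = arcsin 0.4857 = 29.06° from the normal.
From the interface: 90° − 29.06° = 60.94°.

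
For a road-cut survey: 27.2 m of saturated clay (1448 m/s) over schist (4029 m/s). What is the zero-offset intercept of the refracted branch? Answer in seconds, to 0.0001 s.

θ_c = arcsin(V₁/V₂) = arcsin(1448/4029) = 21.06°; cos θ_c = 0.9332.
tᵢ = 2h·cos θ_c / V₁ = 2·27.2·0.9332 / 1448 = 0.03506 s.

0.0351 s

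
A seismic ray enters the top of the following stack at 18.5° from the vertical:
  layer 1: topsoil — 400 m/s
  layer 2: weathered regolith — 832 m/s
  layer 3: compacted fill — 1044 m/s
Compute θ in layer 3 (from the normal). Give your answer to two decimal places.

Ray parameter p = sin 18.5° / 400 = 7.9326e-04 s/m.
sin θ_3 = p·V_3 = 7.9326e-04 × 1044 = 0.8282.
θ_3 = arcsin 0.8282 = 55.91°.

55.91°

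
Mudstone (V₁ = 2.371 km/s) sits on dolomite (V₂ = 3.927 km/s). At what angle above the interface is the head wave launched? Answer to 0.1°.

52.9°

At critical incidence the refracted ray runs along the interface (θ₂ = 90°), so sin θ_c = V₁/V₂.
θ_c = arcsin(2.371/3.927) = arcsin 0.6038 = 37.14°.
Measured from the interface: 90° − 37.14° = 52.86°.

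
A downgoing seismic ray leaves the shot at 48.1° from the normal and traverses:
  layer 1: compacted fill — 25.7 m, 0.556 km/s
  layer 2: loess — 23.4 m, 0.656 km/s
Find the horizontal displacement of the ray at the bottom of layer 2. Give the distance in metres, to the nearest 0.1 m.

71.6 m

Apply Snell's law at each interface; in layer i the horizontal offset is hᵢ·tan θᵢ.
Layer 1: θ = 48.10°; offset = 25.7·tan 48.10° = 28.643 m.
Layer 2: sin θ = 0.656·sin 48.1°/0.556 = 0.8782, θ = 61.42°; offset = 23.4·tan 61.42° = 42.961 m.
Σ offsets = 71.604 m.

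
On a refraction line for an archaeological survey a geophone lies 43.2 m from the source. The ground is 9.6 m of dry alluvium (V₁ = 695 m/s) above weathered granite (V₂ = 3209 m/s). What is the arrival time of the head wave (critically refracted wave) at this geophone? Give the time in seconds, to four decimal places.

θ_c = arcsin(V₁/V₂) = arcsin(695/3209) = 12.51°, cos θ_c = 0.9763.
Intercept time tᵢ = 2h cos θ_c / V₁ = 2·9.6·0.9763/695 = 0.02697 s.
t = x/V₂ + tᵢ = 43.2/3209 + 0.02697 = 0.04043 s.

0.0404 s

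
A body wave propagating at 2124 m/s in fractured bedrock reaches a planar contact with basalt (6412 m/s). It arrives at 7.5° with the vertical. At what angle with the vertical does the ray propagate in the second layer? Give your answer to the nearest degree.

23°

sin θ₁/V₁ = sin θ₂/V₂ ⇒ sin θ₂ = 6412·sin 7.5°/2124 = 6412·0.1305/2124 = 0.3940.
θ₂ = sin⁻¹(0.3940) = 23.21° (from vertical).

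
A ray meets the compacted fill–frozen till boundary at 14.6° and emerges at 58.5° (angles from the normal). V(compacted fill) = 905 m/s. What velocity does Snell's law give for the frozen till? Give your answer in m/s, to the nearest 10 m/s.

3060 m/s

Snell's law: sin 14.6°/V₁ = sin 58.5°/V₂.
V₂ = V₁·sin 58.5°/sin 14.6° = 905 × 3.3826 = 3061.22 m/s.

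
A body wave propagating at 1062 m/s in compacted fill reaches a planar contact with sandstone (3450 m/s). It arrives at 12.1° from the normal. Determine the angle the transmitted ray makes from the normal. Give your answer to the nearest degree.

43°

sin θ₁/V₁ = sin θ₂/V₂ ⇒ sin θ₂ = 3450·sin 12.1°/1062 = 3450·0.2096/1062 = 0.6810.
θ₂ = arcsin 0.6810 = 42.92° from the normal.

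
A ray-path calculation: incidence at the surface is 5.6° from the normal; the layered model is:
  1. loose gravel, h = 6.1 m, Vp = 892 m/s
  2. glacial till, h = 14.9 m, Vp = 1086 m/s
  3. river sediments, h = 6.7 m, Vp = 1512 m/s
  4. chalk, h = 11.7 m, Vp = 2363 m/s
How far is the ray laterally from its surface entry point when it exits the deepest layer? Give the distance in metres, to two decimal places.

Apply Snell's law at each interface; in layer i the horizontal offset is hᵢ·tan θᵢ.
Layer 1: θ = 5.60°; offset = 6.1·tan 5.60° = 0.5981 m.
Layer 2: sin θ = 1086·sin 5.6°/892 = 0.1188, θ = 6.82°; offset = 14.9·tan 6.82° = 1.7828 m.
Layer 3: sin θ = 1512·sin 5.6°/892 = 0.1654, θ = 9.52°; offset = 6.7·tan 9.52° = 1.1237 m.
Layer 4: sin θ = 2363·sin 5.6°/892 = 0.2585, θ = 14.98°; offset = 11.7·tan 14.98° = 3.1310 m.
Σ offsets = 6.6356 m.

6.64 m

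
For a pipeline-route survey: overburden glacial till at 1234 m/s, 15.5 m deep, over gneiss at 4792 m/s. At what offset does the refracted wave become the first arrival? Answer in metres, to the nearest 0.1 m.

40.3 m

θ_c = arcsin(1234/4792) = 14.92°, so cos θ_c = 0.9663 and tᵢ = 2h cos θ_c/V₁ = 0.0243 s.
At crossover x/V₁ = x/V₂ + tᵢ ⇒ x = tᵢ/(1/V₁ − 1/V₂) = 0.02427/(8.1037e-04 − 2.0868e-04) = 40.34 m.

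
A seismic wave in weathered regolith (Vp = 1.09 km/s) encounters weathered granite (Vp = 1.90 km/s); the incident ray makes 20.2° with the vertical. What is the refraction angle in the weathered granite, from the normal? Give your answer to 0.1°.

37.0°

Snell's law: sin θ₂ = (V₂/V₁)·sin θ₁ = (1.90/1.09)·sin 20.2° = 0.6019.
θ₂ = arcsin 0.6019 = 37.01° from the normal.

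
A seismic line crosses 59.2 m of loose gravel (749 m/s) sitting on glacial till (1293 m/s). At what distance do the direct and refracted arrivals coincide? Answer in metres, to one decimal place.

x_cross = 2h·√((V₂+V₁)/(V₂−V₁)).
(V₂+V₁)/(V₂−V₁) = (1293+749)/(1293−749) = 3.7537; √ = 1.9374.
x_cross = 2·59.2·1.9374 = 229.39 m.

229.4 m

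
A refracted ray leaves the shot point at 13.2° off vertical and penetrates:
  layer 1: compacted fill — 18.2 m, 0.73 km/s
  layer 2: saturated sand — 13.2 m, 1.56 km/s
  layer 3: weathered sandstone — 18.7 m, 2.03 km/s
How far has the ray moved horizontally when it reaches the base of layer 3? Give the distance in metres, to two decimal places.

Apply Snell's law at each interface; in layer i the horizontal offset is hᵢ·tan θᵢ.
Layer 1: θ = 13.20°; offset = 18.2·tan 13.20° = 4.2688 m.
Layer 2: sin θ = 1.56·sin 13.2°/0.73 = 0.4880, θ = 29.21°; offset = 13.2·tan 29.21° = 7.3797 m.
Layer 3: sin θ = 2.03·sin 13.2°/0.73 = 0.6350, θ = 39.42°; offset = 18.7·tan 39.42° = 15.3714 m.
Total horizontal offset = 27.0198 m.

27.02 m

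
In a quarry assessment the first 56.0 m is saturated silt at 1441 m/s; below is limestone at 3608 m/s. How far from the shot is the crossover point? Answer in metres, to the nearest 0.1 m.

171.0 m

θ_c = arcsin(1441/3608) = 23.54°, so cos θ_c = 0.9168 and tᵢ = 2h cos θ_c/V₁ = 0.0713 s.
At crossover x/V₁ = x/V₂ + tᵢ ⇒ x = tᵢ/(1/V₁ − 1/V₂) = 0.07126/(6.9396e-04 − 2.7716e-04) = 170.96 m.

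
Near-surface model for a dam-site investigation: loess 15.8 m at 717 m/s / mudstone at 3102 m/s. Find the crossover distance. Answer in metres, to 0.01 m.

x_cross = 2h·√((V₂+V₁)/(V₂−V₁)).
(V₂+V₁)/(V₂−V₁) = (3102+717)/(3102−717) = 1.6013; √ = 1.2654.
x_cross = 2·15.8·1.2654 = 39.99 m.

39.99 m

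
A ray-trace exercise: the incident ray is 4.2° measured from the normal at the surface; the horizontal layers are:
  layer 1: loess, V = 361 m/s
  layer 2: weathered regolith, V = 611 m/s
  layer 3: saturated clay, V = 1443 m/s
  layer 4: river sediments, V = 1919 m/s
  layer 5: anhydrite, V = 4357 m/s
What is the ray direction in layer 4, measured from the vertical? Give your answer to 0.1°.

Snell's law across each interface conserves sin θ / V, so sin θ_4 = V_4·sin θ₁/V₁.
sin θ_4 = 1919 × sin 4.2° / 361 = 0.3893.
θ_4 = arcsin 0.3893 = 22.91°.

22.9°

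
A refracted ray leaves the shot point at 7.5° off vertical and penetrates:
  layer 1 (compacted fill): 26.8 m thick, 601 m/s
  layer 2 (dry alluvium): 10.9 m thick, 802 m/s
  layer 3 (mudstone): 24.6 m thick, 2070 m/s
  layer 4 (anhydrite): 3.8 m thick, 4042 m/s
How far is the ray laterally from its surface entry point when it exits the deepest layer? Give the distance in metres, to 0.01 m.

24.80 m

Apply Snell's law at each interface; in layer i the horizontal offset is hᵢ·tan θᵢ.
Layer 1: θ = 7.50°; offset = 26.8·tan 7.50° = 3.5283 m.
Layer 2: sin θ = 802·sin 7.5°/601 = 0.1742, θ = 10.03°; offset = 10.9·tan 10.03° = 1.9280 m.
Layer 3: sin θ = 2070·sin 7.5°/601 = 0.4496, θ = 26.72°; offset = 24.6·tan 26.72° = 12.3810 m.
Layer 4: sin θ = 4042·sin 7.5°/601 = 0.8778, θ = 61.38°; offset = 3.8·tan 61.38° = 6.9650 m.
Σ offsets = 24.8024 m.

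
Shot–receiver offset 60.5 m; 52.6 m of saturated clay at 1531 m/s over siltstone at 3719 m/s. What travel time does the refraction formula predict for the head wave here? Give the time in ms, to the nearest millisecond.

t = x/V₂ + 2h·√(V₂²−V₁²)/(V₁V₂).
√(V₂²−V₁²) = √(3719²−1531²) = 3389.2 m/s; delay term = 2·52.6·3389.2/(1531·3719) = 0.06262 s.
t = 60.5/3719 + 0.06262 = 0.07889 s.

79 ms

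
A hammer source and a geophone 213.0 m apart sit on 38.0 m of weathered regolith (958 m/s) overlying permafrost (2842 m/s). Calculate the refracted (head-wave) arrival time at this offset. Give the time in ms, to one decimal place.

θ_c = arcsin(V₁/V₂) = arcsin(958/2842) = 19.70°, cos θ_c = 0.9415.
Intercept time tᵢ = 2h cos θ_c / V₁ = 2·38.0·0.9415/958 = 0.07469 s.
t = x/V₂ + tᵢ = 213.0/2842 + 0.07469 = 0.14964 s.

149.6 ms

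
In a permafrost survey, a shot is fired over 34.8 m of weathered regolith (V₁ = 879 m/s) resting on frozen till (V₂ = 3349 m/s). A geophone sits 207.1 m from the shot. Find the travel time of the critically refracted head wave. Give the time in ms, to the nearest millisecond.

138 ms

t = x/V₂ + 2h·√(V₂²−V₁²)/(V₁V₂).
√(V₂²−V₁²) = √(3349²−879²) = 3231.6 m/s; delay term = 2·34.8·3231.6/(879·3349) = 0.07640 s.
t = 207.1/3349 + 0.07640 = 0.13824 s.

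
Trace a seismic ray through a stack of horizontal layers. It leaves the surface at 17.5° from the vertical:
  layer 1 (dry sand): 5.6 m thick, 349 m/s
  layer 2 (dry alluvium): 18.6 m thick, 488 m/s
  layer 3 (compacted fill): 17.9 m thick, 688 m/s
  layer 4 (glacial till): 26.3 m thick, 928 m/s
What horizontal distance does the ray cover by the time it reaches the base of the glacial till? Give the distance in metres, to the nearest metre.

59 m

Apply Snell's law at each interface; in layer i the horizontal offset is hᵢ·tan θᵢ.
Layer 1: θ = 17.50°; offset = 5.6·tan 17.50° = 1.766 m.
Layer 2: sin θ = 488·sin 17.5°/349 = 0.4205, θ = 24.86°; offset = 18.6·tan 24.86° = 8.620 m.
Layer 3: sin θ = 688·sin 17.5°/349 = 0.5928, θ = 36.36°; offset = 17.9·tan 36.36° = 13.176 m.
Layer 4: sin θ = 928·sin 17.5°/349 = 0.7996, θ = 53.09°; offset = 26.3·tan 53.09° = 35.016 m.
Σ offsets = 58.577 m.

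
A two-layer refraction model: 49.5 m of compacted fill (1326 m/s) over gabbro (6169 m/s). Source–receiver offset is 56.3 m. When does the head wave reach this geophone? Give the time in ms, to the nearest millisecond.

82 ms

θ_c = arcsin(V₁/V₂) = arcsin(1326/6169) = 12.41°, cos θ_c = 0.9766.
Intercept time tᵢ = 2h cos θ_c / V₁ = 2·49.5·0.9766/1326 = 0.07292 s.
t = x/V₂ + tᵢ = 56.3/6169 + 0.07292 = 0.08204 s.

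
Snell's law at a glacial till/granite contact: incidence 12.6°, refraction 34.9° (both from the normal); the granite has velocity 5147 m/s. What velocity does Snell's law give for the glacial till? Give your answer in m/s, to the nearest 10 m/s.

1960 m/s

Snell's law: sin 12.6°/V₁ = sin 34.9°/V₂.
V₁ = V₂·sin 12.6°/sin 34.9° = 5147 × 0.3813 = 1962.41 m/s.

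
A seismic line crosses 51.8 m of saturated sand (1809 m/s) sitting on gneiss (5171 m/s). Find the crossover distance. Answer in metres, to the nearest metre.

θ_c = arcsin(1809/5171) = 20.48°, so cos θ_c = 0.9368 and tᵢ = 2h cos θ_c/V₁ = 0.0537 s.
At crossover x/V₁ = x/V₂ + tᵢ ⇒ x = tᵢ/(1/V₁ − 1/V₂) = 0.05365/(5.5279e-04 − 1.9339e-04) = 149.28 m.

149 m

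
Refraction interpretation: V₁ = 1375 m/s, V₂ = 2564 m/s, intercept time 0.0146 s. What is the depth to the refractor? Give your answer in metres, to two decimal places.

11.89 m

θ_c = arcsin(1375/2564) = 32.43°; cos θ_c = 0.8440.
tᵢ = 2h cos θ_c/V₁ ⇒ h = tᵢ·V₁/(2 cos θ_c) = 0.0146·1375/(2·0.8440) = 11.89 m.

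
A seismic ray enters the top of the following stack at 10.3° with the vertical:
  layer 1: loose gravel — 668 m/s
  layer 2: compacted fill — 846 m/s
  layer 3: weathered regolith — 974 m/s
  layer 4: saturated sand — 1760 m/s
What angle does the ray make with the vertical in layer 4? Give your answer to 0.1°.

28.1°

Snell's law across each interface conserves sin θ / V, so sin θ_4 = V_4·sin θ₁/V₁.
sin θ_4 = 1760 × sin 10.3° / 668 = 0.4711.
θ_4 = arcsin 0.4711 = 28.11°.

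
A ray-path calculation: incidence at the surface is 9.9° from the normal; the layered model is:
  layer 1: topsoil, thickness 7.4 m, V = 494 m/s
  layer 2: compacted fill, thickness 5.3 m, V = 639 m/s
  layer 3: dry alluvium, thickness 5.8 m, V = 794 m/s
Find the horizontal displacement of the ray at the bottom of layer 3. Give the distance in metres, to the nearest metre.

Apply Snell's law at each interface; in layer i the horizontal offset is hᵢ·tan θᵢ.
Layer 1: θ = 9.90°; offset = 7.4·tan 9.90° = 1.292 m.
Layer 2: sin θ = 639·sin 9.9°/494 = 0.2224, θ = 12.85°; offset = 5.3·tan 12.85° = 1.209 m.
Layer 3: sin θ = 794·sin 9.9°/494 = 0.2763, θ = 16.04°; offset = 5.8·tan 16.04° = 1.668 m.
Σ offsets = 4.168 m.

4 m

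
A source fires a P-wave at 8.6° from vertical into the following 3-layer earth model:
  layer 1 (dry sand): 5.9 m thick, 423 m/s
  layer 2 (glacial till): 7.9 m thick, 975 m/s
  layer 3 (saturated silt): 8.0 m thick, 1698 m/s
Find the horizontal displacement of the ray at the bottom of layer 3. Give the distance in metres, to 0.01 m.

Apply Snell's law at each interface; in layer i the horizontal offset is hᵢ·tan θᵢ.
Layer 1: θ = 8.60°; offset = 5.9·tan 8.60° = 0.8923 m.
Layer 2: sin θ = 975·sin 8.6°/423 = 0.3447, θ = 20.16°; offset = 7.9·tan 20.16° = 2.9007 m.
Layer 3: sin θ = 1698·sin 8.6°/423 = 0.6003, θ = 36.89°; offset = 8.0·tan 36.89° = 6.0041 m.
Total horizontal offset = 9.7971 m.

9.80 m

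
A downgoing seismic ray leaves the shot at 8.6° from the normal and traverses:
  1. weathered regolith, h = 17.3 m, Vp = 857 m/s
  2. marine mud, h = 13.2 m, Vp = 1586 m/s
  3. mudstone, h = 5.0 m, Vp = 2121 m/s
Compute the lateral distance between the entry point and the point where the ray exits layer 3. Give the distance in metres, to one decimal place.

Apply Snell's law at each interface; in layer i the horizontal offset is hᵢ·tan θᵢ.
Layer 1: θ = 8.60°; offset = 17.3·tan 8.60° = 2.616 m.
Layer 2: sin θ = 1586·sin 8.6°/857 = 0.2767, θ = 16.07°; offset = 13.2·tan 16.07° = 3.801 m.
Layer 3: sin θ = 2121·sin 8.6°/857 = 0.3701, θ = 21.72°; offset = 5.0·tan 21.72° = 1.992 m.
Σ offsets = 8.410 m.

8.4 m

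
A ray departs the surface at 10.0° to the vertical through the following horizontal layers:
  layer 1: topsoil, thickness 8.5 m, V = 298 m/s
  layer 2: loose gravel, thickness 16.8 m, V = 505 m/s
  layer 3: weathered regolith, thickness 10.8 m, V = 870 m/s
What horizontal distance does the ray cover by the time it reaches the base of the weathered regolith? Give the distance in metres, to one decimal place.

13.0 m

Apply Snell's law at each interface; in layer i the horizontal offset is hᵢ·tan θᵢ.
Layer 1: θ = 10.00°; offset = 8.5·tan 10.00° = 1.499 m.
Layer 2: sin θ = 505·sin 10.0°/298 = 0.2943, θ = 17.11°; offset = 16.8·tan 17.11° = 5.173 m.
Layer 3: sin θ = 870·sin 10.0°/298 = 0.5070, θ = 30.46°; offset = 10.8·tan 30.46° = 6.352 m.
Summing the layer offsets gives 13.023 m.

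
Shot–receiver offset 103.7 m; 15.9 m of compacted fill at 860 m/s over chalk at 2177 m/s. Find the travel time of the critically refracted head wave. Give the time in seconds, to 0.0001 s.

θ_c = arcsin(V₁/V₂) = arcsin(860/2177) = 23.27°, cos θ_c = 0.9187.
Intercept time tᵢ = 2h cos θ_c / V₁ = 2·15.9·0.9187/860 = 0.03397 s.
t = x/V₂ + tᵢ = 103.7/2177 + 0.03397 = 0.08160 s.

0.0816 s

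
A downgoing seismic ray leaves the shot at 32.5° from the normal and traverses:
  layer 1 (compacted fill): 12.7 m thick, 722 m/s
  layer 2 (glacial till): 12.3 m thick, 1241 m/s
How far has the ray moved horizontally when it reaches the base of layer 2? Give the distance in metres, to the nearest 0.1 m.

Ray parameter p = sin 32.5° / 722 m/s = 7.4418e-04 s/m.
Layer 1: θ = 32.50°; offset = 12.7·tan 32.50° = 8.091 m.
Layer 2: sin θ = p·1241 = 0.9235 → θ = 67.45°; offset = 12.3·tan 67.45° = 29.618 m.
Summing the layer offsets gives 37.709 m.

37.7 m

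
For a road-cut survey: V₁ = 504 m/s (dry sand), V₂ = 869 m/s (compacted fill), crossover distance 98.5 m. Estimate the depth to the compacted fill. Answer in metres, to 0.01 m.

x_cross = 2h·√((V₂+V₁)/(V₂−V₁)) → h = x_cross / (2·√((V₂+V₁)/(V₂−V₁))).
√((V₂+V₁)/(V₂−V₁)) = √((869+504)/(869−504)) = 1.9395.
h = 98.5 / (2·1.9395) = 25.39 m.

25.39 m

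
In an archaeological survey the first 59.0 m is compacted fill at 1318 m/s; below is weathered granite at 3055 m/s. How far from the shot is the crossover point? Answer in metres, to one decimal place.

187.2 m

x_cross = 2h·√((V₂+V₁)/(V₂−V₁)).
(V₂+V₁)/(V₂−V₁) = (3055+1318)/(3055−1318) = 2.5176; √ = 1.5867.
x_cross = 2·59.0·1.5867 = 187.23 m.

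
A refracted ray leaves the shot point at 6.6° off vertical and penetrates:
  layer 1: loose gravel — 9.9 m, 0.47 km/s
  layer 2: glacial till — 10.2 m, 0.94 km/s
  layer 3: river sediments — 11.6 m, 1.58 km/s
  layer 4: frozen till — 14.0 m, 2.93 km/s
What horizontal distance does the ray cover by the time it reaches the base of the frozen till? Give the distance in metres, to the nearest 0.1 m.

Ray parameter p = sin 6.6° / 0.47 km/s = 2.4455e-01 s/km.
Layer 1: θ = 6.60°; offset = 9.9·tan 6.60° = 1.145 m.
Layer 2: sin θ = p·0.94 = 0.2299 → θ = 13.29°; offset = 10.2·tan 13.29° = 2.409 m.
Layer 3: sin θ = p·1.58 = 0.3864 → θ = 22.73°; offset = 11.6·tan 22.73° = 4.859 m.
Layer 4: sin θ = p·2.93 = 0.7165 → θ = 45.77°; offset = 14.0·tan 45.77° = 14.381 m.
Σ offsets = 22.795 m.

22.8 m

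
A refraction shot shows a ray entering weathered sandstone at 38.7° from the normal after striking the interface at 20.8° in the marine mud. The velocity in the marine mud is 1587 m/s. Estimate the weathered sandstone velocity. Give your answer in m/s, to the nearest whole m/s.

2794 m/s

sin 20.8° = 0.3551; sin 38.7° = 0.6252.
V₂ = V₁·(sin θ₂/sin θ₁) = 1587·(0.6252/0.3551) = 2794.26 m/s.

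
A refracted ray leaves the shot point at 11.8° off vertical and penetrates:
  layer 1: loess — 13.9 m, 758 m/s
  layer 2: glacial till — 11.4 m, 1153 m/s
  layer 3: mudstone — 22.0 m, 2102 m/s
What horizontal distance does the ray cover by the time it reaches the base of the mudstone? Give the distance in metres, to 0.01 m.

21.78 m

Apply Snell's law at each interface; in layer i the horizontal offset is hᵢ·tan θᵢ.
Layer 1: θ = 11.80°; offset = 13.9·tan 11.80° = 2.9039 m.
Layer 2: sin θ = 1153·sin 11.8°/758 = 0.3111, θ = 18.12°; offset = 11.4·tan 18.12° = 3.7312 m.
Layer 3: sin θ = 2102·sin 11.8°/758 = 0.5671, θ = 34.55°; offset = 22.0·tan 34.55° = 15.1469 m.
Σ offsets = 21.7820 m.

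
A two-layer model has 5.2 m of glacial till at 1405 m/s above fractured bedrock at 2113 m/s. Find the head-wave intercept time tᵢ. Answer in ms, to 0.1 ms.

θ_c = arcsin(V₁/V₂) = arcsin(1405/2113) = 41.68°; cos θ_c = 0.7469.
tᵢ = 2h·cos θ_c / V₁ = 2·5.2·0.7469 / 1405 = 0.00553 s.

5.5 ms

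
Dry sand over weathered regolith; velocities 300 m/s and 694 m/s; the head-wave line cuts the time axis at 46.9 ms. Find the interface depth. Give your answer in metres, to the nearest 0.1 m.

θ_c = arcsin(300/694) = 25.61°; cos θ_c = 0.9017.
tᵢ = 2h cos θ_c/V₁ ⇒ h = tᵢ·V₁/(2 cos θ_c) = 0.0469·300/(2·0.9017) = 7.80 m.

7.8 m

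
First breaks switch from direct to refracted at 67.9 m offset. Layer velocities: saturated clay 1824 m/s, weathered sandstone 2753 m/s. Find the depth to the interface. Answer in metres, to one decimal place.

h = (x_cross/2)·√((V₂−V₁)/(V₂+V₁)).
(V₂−V₁)/(V₂+V₁) = (2753−1824)/(2753+1824) = 0.2030; √ = 0.4505.
h = (67.9/2)·0.4505 = 15.30 m.

15.3 m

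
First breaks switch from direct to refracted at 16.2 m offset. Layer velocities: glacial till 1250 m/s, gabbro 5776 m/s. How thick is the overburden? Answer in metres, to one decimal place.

h = (x_cross/2)·√((V₂−V₁)/(V₂+V₁)).
(V₂−V₁)/(V₂+V₁) = (5776−1250)/(5776+1250) = 0.6442; √ = 0.8026.
h = (16.2/2)·0.8026 = 6.50 m.

6.5 m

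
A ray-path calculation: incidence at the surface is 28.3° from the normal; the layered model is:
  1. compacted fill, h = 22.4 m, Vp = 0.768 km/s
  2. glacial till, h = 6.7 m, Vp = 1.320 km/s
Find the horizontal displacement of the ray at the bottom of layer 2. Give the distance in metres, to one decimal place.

Apply Snell's law at each interface; in layer i the horizontal offset is hᵢ·tan θᵢ.
Layer 1: θ = 28.30°; offset = 22.4·tan 28.30° = 12.061 m.
Layer 2: sin θ = 1.320·sin 28.3°/0.768 = 0.8148, θ = 54.57°; offset = 6.7·tan 54.57° = 9.418 m.
Σ offsets = 21.479 m.

21.5 m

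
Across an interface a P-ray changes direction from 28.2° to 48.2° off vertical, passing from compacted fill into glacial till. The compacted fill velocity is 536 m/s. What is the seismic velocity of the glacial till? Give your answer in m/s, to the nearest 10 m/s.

sin 28.2° = 0.4726; sin 48.2° = 0.7455.
V₂ = V₁·(sin θ₂/sin θ₁) = 536·(0.7455/0.4726) = 845.57 m/s.

850 m/s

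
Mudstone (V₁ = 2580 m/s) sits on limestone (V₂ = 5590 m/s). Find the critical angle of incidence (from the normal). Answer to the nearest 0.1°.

Critical incidence: sin θ_c = V₁/V₂ = 2580/5590 = 0.4615.
θ_c = arcsin 0.4615 = 27.49°.

27.5°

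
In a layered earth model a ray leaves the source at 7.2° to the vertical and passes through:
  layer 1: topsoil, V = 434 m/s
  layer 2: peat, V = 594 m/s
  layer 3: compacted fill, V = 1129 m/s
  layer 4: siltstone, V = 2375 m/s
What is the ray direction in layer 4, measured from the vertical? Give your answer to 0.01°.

Ray parameter p = sin 7.2° / 434 = 2.8879e-04 s/m.
sin θ_4 = p·V_4 = 2.8879e-04 × 2375 = 0.6859.
θ_4 = 43.30° from the vertical.

43.30°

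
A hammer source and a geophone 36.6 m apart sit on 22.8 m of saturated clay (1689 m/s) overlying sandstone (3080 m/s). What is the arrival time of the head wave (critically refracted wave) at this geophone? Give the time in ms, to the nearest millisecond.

34 ms

θ_c = arcsin(V₁/V₂) = arcsin(1689/3080) = 33.26°, cos θ_c = 0.8362.
Intercept time tᵢ = 2h cos θ_c / V₁ = 2·22.8·0.8362/1689 = 0.02258 s.
t = x/V₂ + tᵢ = 36.6/3080 + 0.02258 = 0.03446 s.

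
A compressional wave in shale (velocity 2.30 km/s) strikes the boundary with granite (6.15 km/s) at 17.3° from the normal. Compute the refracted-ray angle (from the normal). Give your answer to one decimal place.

Snell's law: sin θ₂ = (V₂/V₁)·sin θ₁ = (6.15/2.30)·sin 17.3° = 0.7952.
θ₂ = sin⁻¹(0.7952) = 52.67° (from vertical).

52.7°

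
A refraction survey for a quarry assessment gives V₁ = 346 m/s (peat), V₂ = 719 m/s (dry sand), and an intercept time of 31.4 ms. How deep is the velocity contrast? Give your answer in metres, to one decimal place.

6.2 m

h = tᵢ·V₁·V₂ / (2·√(V₂²−V₁²)).
√(V₂²−V₁²) = √(719² − 346²) = 630.3 m/s.
h = 0.0314 s × 346 × 719 / (2 × 630.3) = 6.20 m.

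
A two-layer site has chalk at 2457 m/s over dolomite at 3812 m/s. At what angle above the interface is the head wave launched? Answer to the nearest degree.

Critical incidence: sin θ_c = V₁/V₂ = 2457/3812 = 0.6445.
θ_c = arcsin 0.6445 = 40.13°.
Measured from the interface: 90° − 40.13° = 49.87°.

50°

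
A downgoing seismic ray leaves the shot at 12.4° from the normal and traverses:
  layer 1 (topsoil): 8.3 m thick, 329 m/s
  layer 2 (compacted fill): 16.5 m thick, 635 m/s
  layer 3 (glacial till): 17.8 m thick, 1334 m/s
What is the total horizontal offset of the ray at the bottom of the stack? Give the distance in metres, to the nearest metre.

41 m

Apply Snell's law at each interface; in layer i the horizontal offset is hᵢ·tan θᵢ.
Layer 1: θ = 12.40°; offset = 8.3·tan 12.40° = 1.825 m.
Layer 2: sin θ = 635·sin 12.4°/329 = 0.4145, θ = 24.49°; offset = 16.5·tan 24.49° = 7.514 m.
Layer 3: sin θ = 1334·sin 12.4°/329 = 0.8707, θ = 60.54°; offset = 17.8·tan 60.54° = 31.511 m.
Σ offsets = 40.851 m.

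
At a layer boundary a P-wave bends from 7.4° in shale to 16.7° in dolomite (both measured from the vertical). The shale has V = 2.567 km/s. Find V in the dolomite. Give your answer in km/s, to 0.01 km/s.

Snell's law: sin 7.4°/V₁ = sin 16.7°/V₂.
V₂ = V₁·sin 16.7°/sin 7.4° = 2.567 × 2.2311 = 5.73 km/s.

5.73 km/s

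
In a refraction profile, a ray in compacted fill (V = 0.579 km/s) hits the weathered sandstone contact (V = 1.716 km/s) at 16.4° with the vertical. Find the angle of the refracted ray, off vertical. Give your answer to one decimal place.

56.8°

Snell's law: sin θ₂ = (V₂/V₁)·sin θ₁ = (1.716/0.579)·sin 16.4° = 0.8368.
θ₂ = sin⁻¹(0.8368) = 56.80° (from vertical).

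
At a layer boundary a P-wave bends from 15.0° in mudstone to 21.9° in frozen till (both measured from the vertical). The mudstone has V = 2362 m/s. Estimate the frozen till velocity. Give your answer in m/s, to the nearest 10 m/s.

3400 m/s

sin 15.0° = 0.2588; sin 21.9° = 0.3730.
V₂ = V₁·(sin θ₂/sin θ₁) = 2362·(0.3730/0.2588) = 3403.91 m/s.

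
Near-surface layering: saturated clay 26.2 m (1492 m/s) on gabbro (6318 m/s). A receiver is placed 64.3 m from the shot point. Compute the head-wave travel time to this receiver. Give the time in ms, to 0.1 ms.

t = x/V₂ + 2h·√(V₂²−V₁²)/(V₁V₂).
√(V₂²−V₁²) = √(6318²−1492²) = 6139.3 m/s; delay term = 2·26.2·6139.3/(1492·6318) = 0.03413 s.
t = 64.3/6318 + 0.03413 = 0.04430 s.

44.3 ms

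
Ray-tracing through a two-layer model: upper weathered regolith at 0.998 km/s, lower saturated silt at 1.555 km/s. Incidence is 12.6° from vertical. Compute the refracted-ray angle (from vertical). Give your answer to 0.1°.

19.9°

Snell's law: sin θ₂ = (V₂/V₁)·sin θ₁ = (1.555/0.998)·sin 12.6° = 0.3399.
θ₂ = sin⁻¹(0.3399) = 19.87° (from vertical).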